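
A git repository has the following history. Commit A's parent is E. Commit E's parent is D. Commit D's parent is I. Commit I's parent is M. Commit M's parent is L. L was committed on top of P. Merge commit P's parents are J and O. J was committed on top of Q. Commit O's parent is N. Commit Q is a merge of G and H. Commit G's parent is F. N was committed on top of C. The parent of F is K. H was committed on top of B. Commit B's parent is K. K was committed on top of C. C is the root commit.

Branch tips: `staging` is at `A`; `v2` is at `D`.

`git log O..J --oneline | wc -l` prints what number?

Reachable from J: {B, C, F, G, H, J, K, Q}.
Reachable from O: {C, N, O}.
In J's history but not O's: {B, F, G, H, J, K, Q} — 7 commits.

7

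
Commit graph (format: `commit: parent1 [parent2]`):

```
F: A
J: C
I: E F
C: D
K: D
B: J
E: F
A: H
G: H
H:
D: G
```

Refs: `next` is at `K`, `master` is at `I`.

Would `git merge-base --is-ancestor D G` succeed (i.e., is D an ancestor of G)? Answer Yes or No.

Ancestors of G: {G, H}.
D is not in that set, so it is not an ancestor of G.

No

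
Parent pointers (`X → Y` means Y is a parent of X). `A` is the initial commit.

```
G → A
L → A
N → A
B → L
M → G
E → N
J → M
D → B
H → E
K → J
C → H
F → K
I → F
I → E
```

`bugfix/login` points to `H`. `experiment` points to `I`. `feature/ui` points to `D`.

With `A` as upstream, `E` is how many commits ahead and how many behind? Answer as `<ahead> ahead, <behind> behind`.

Reachable from E: {A, E, N}.
Reachable from A: {A}.
Only in E's history (ahead): {E, N} — 2.
Only in A's history (behind): {} — 0.

2 ahead, 0 behind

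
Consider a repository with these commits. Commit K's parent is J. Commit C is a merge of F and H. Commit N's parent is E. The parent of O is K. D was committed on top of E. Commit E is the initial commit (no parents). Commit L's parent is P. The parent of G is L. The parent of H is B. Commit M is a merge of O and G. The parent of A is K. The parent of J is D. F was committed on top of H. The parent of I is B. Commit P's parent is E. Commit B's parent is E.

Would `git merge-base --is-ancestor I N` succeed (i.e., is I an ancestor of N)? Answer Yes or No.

Ancestors of N: {E, N}.
I is not in that set, so it is not an ancestor of N.

No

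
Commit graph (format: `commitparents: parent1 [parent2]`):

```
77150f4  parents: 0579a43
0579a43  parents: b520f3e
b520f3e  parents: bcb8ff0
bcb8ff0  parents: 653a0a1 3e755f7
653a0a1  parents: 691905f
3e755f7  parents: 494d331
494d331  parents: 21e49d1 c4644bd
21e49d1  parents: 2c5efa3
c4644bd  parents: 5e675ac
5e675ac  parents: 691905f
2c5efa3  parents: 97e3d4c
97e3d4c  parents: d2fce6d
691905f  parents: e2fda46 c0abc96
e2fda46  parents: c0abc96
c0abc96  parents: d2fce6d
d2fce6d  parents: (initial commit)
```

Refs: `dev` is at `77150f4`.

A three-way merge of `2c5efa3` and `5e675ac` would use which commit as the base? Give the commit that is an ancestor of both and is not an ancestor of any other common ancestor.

Ancestors of 2c5efa3: {2c5efa3, 97e3d4c, d2fce6d}.
Ancestors of 5e675ac: {5e675ac, 691905f, c0abc96, d2fce6d, e2fda46}.
Common ancestors: {d2fce6d}.
The only common ancestor is d2fce6d, so it is the merge base.

d2fce6d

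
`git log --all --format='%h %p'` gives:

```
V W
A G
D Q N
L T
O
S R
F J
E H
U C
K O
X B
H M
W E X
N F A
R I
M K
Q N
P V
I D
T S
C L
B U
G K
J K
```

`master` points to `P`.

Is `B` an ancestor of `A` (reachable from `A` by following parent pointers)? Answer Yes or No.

Ancestors of A: {A, G, K, O}.
B is not in that set, so it is not an ancestor of A.

No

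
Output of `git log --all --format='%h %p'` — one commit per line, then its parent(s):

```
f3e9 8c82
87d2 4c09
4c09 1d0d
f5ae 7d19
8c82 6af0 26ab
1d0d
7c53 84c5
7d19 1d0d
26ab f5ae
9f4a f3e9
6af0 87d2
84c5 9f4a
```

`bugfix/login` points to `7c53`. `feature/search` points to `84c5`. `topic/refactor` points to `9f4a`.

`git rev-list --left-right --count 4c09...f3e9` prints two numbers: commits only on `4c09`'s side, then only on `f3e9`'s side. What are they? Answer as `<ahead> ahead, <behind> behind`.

Reachable from 4c09: {1d0d, 4c09}.
Reachable from f3e9: {1d0d, 26ab, 4c09, 6af0, 7d19, 87d2, 8c82, f3e9, f5ae}.
Only in 4c09's history (ahead): {} — 0.
Only in f3e9's history (behind): {26ab, 6af0, 7d19, 87d2, 8c82, f3e9, f5ae} — 7.

0 ahead, 7 behind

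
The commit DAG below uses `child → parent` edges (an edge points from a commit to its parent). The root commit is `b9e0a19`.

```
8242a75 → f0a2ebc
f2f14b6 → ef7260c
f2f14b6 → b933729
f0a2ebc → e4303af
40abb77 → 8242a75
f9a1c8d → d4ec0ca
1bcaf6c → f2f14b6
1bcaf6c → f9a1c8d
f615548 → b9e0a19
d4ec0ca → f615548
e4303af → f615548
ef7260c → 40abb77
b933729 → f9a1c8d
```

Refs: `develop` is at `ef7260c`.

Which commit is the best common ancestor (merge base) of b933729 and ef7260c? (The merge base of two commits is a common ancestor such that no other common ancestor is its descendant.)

Ancestors of b933729: {b933729, b9e0a19, d4ec0ca, f615548, f9a1c8d}.
Ancestors of ef7260c: {40abb77, 8242a75, b9e0a19, e4303af, ef7260c, f0a2ebc, f615548}.
Common ancestors: {b9e0a19, f615548}.
Among these, f615548 is not an ancestor of any other common ancestor — it is the merge base.

f615548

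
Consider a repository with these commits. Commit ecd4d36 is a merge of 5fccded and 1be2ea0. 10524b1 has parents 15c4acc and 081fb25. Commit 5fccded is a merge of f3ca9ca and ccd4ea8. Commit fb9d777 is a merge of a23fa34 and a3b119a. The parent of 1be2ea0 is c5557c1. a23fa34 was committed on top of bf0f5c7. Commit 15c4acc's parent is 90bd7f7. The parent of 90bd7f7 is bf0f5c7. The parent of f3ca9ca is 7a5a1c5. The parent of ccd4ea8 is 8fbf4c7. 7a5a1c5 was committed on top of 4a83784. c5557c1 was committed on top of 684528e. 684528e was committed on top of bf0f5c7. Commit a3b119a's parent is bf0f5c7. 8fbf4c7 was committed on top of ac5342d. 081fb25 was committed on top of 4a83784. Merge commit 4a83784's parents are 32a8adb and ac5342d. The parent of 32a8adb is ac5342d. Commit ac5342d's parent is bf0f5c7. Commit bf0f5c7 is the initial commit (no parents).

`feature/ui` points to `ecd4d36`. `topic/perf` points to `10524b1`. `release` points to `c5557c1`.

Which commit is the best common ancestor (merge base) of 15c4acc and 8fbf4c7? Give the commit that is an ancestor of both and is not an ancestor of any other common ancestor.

Ancestors of 15c4acc: {15c4acc, 90bd7f7, bf0f5c7}.
Ancestors of 8fbf4c7: {8fbf4c7, ac5342d, bf0f5c7}.
Common ancestors: {bf0f5c7}.
The only common ancestor is bf0f5c7, so it is the merge base.

bf0f5c7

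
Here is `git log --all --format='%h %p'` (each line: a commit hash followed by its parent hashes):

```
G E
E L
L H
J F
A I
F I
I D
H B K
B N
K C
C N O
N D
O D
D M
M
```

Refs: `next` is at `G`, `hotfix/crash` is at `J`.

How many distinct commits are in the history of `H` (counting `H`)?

8

Walking parent pointers from H: reachable set = {B, C, D, H, K, M, N, O}.
That is 8 commits.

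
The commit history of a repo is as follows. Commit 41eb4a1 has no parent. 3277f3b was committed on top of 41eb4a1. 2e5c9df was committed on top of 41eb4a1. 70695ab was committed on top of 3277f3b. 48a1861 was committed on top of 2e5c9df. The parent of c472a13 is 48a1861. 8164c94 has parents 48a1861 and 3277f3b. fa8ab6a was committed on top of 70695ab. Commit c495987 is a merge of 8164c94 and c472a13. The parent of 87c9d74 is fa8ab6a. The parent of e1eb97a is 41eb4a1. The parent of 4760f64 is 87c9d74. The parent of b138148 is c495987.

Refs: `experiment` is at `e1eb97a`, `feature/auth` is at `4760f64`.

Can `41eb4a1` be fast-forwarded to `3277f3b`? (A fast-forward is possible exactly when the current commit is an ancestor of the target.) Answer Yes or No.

A fast-forward from 41eb4a1 to 3277f3b is possible iff 41eb4a1 is an ancestor of 3277f3b.
Ancestors of 3277f3b: {3277f3b, 41eb4a1}.
41eb4a1 is among them, so fast-forward is possible.

Yes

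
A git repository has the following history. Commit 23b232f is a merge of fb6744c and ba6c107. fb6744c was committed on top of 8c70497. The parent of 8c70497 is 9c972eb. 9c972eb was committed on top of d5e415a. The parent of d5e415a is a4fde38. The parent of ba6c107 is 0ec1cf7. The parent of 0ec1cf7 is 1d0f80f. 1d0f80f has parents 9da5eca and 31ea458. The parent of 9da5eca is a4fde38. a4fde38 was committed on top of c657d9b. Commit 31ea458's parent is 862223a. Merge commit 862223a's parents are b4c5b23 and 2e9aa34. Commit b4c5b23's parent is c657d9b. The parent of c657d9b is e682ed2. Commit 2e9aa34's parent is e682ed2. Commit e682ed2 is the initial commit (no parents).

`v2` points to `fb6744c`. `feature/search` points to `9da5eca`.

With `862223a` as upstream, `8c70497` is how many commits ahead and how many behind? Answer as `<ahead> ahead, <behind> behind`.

4 ahead, 3 behind

Reachable from 8c70497: {8c70497, 9c972eb, a4fde38, c657d9b, d5e415a, e682ed2}.
Reachable from 862223a: {2e9aa34, 862223a, b4c5b23, c657d9b, e682ed2}.
Only in 8c70497's history (ahead): {8c70497, 9c972eb, a4fde38, d5e415a} — 4.
Only in 862223a's history (behind): {2e9aa34, 862223a, b4c5b23} — 3.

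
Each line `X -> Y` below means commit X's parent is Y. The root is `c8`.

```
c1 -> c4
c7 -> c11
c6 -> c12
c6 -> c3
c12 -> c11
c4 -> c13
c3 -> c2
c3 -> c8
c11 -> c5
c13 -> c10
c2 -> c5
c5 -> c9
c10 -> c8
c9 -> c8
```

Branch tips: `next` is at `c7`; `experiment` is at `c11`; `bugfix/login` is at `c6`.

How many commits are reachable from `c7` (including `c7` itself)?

5

Walking parent pointers from c7: reachable set = {c11, c5, c7, c8, c9}.
That is 5 commits.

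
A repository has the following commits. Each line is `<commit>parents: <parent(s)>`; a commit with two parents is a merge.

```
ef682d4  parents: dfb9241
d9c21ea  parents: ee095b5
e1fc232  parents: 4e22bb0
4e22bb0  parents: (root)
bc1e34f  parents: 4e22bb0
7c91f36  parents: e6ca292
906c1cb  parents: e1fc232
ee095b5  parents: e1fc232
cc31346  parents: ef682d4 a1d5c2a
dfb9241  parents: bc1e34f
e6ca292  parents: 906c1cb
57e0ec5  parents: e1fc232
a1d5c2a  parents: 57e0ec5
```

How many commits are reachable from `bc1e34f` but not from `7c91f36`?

Reachable from bc1e34f: {4e22bb0, bc1e34f}.
Reachable from 7c91f36: {4e22bb0, 7c91f36, 906c1cb, e1fc232, e6ca292}.
In bc1e34f's history but not 7c91f36's: {bc1e34f} — 1 commit.

1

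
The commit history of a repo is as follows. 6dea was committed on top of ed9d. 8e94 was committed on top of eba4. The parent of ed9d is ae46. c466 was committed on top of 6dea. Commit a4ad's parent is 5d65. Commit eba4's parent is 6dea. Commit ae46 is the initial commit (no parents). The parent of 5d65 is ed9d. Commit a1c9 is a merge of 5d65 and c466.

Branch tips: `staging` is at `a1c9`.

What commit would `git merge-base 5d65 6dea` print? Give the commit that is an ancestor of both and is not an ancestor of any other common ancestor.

Ancestors of 5d65: {5d65, ae46, ed9d}.
Ancestors of 6dea: {6dea, ae46, ed9d}.
Common ancestors: {ae46, ed9d}.
Among these, ed9d is not an ancestor of any other common ancestor — it is the merge base.

ed9d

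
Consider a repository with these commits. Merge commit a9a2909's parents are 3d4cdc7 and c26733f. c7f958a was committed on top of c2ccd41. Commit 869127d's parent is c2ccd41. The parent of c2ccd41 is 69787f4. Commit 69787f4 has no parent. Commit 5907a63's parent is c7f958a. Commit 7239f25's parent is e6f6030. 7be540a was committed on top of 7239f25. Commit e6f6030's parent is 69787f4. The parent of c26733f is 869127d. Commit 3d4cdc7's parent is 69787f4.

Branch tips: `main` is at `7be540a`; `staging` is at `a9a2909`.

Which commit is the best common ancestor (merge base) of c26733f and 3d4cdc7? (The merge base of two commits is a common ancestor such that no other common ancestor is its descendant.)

Ancestors of c26733f: {69787f4, 869127d, c26733f, c2ccd41}.
Ancestors of 3d4cdc7: {3d4cdc7, 69787f4}.
Common ancestors: {69787f4}.
The only common ancestor is 69787f4, so it is the merge base.

69787f4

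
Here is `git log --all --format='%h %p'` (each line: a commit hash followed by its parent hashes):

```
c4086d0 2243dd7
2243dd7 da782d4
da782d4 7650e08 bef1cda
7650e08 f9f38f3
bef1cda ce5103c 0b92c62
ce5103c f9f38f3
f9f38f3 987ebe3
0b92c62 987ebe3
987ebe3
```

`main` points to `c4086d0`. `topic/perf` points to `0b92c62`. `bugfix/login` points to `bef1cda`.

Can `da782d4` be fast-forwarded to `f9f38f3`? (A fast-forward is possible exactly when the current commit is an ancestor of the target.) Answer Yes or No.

No

A fast-forward from da782d4 to f9f38f3 is possible iff da782d4 is an ancestor of f9f38f3.
Ancestors of f9f38f3: {987ebe3, f9f38f3}.
da782d4 is not among them, so fast-forward is not possible.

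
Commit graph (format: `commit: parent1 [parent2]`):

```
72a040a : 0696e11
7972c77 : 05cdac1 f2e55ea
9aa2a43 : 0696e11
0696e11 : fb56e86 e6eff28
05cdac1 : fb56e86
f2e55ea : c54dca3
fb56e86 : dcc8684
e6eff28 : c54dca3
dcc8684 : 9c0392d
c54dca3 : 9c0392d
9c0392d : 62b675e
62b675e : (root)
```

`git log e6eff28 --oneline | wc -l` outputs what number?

4

Walking parent pointers from e6eff28: reachable set = {62b675e, 9c0392d, c54dca3, e6eff28}.
That is 4 commits.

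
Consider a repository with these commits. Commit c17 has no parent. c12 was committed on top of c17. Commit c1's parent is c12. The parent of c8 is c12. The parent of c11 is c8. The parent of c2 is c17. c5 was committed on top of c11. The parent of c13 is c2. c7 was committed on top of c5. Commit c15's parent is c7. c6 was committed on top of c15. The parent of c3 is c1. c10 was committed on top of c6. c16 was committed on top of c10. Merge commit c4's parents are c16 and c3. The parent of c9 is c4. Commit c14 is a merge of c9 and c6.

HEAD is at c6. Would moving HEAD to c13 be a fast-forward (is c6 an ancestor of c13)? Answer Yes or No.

No

A fast-forward from c6 to c13 is possible iff c6 is an ancestor of c13.
Ancestors of c13: {c13, c17, c2}.
c6 is not among them, so fast-forward is not possible.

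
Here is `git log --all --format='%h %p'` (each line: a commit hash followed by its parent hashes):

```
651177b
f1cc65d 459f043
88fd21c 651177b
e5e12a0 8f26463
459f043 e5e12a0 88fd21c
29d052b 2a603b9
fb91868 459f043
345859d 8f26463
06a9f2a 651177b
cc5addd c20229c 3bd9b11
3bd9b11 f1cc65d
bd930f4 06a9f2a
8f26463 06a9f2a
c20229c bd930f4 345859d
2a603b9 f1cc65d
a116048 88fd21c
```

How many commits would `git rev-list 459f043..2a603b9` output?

2

Reachable from 2a603b9: {06a9f2a, 2a603b9, 459f043, 651177b, 88fd21c, 8f26463, e5e12a0, f1cc65d}.
Reachable from 459f043: {06a9f2a, 459f043, 651177b, 88fd21c, 8f26463, e5e12a0}.
In 2a603b9's history but not 459f043's: {2a603b9, f1cc65d} — 2 commits.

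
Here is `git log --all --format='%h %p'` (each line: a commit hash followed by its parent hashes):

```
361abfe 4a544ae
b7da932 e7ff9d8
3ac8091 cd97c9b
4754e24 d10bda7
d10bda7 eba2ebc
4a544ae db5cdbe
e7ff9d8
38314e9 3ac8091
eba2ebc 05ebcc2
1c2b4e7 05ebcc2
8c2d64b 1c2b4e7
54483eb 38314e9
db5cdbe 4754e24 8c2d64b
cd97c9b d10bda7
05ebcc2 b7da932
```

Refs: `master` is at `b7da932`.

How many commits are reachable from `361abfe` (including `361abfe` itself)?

11

Walking parent pointers from 361abfe: reachable set = {05ebcc2, 1c2b4e7, 361abfe, 4754e24, 4a544ae, 8c2d64b, b7da932, d10bda7, db5cdbe, e7ff9d8, eba2ebc}.
That is 11 commits.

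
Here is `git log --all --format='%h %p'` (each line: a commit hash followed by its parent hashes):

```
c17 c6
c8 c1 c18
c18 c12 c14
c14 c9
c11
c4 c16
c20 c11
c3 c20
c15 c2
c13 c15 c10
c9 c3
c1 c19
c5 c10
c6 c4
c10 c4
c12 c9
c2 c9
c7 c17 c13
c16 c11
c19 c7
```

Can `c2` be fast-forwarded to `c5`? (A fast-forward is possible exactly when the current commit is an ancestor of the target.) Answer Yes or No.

A fast-forward from c2 to c5 is possible iff c2 is an ancestor of c5.
Ancestors of c5: {c10, c11, c16, c4, c5}.
c2 is not among them, so fast-forward is not possible.

No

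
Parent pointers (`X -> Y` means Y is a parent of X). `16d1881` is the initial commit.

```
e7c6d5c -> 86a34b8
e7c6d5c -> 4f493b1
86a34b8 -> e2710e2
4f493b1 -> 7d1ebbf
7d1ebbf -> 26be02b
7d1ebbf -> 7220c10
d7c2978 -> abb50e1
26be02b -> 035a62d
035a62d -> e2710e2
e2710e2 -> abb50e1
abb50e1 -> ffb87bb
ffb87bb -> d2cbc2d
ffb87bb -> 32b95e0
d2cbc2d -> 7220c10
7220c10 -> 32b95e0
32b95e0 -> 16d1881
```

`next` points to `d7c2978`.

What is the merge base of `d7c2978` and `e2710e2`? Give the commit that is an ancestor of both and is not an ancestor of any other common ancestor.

abb50e1

Ancestors of d7c2978: {16d1881, 32b95e0, 7220c10, abb50e1, d2cbc2d, d7c2978, ffb87bb}.
Ancestors of e2710e2: {16d1881, 32b95e0, 7220c10, abb50e1, d2cbc2d, e2710e2, ffb87bb}.
Common ancestors: {16d1881, 32b95e0, 7220c10, abb50e1, d2cbc2d, ffb87bb}.
Among these, abb50e1 is not an ancestor of any other common ancestor — it is the merge base.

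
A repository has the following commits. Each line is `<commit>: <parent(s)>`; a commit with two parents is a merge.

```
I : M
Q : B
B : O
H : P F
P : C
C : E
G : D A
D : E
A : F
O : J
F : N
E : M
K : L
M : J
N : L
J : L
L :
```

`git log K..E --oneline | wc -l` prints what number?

Reachable from E: {E, J, L, M}.
Reachable from K: {K, L}.
In E's history but not K's: {E, J, M} — 3 commits.

3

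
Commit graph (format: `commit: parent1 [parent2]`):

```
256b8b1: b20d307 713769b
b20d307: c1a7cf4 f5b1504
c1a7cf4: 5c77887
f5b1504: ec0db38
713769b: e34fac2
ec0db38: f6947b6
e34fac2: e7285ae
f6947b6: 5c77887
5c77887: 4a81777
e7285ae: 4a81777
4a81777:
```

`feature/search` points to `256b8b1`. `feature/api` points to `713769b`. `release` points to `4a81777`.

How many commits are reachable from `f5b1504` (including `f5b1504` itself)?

Walking parent pointers from f5b1504: reachable set = {4a81777, 5c77887, ec0db38, f5b1504, f6947b6}.
That is 5 commits.

5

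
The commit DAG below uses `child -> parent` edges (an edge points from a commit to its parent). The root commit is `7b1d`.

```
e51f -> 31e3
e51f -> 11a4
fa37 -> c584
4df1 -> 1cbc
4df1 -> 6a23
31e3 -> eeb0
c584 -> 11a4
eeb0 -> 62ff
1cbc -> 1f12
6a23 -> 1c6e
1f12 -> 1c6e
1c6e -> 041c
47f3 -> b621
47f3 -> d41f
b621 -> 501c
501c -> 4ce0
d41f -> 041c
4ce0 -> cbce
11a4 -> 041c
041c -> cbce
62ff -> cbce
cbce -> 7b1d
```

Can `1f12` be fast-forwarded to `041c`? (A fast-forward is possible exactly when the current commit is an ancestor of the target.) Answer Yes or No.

A fast-forward from 1f12 to 041c is possible iff 1f12 is an ancestor of 041c.
Ancestors of 041c: {041c, 7b1d, cbce}.
1f12 is not among them, so fast-forward is not possible.

No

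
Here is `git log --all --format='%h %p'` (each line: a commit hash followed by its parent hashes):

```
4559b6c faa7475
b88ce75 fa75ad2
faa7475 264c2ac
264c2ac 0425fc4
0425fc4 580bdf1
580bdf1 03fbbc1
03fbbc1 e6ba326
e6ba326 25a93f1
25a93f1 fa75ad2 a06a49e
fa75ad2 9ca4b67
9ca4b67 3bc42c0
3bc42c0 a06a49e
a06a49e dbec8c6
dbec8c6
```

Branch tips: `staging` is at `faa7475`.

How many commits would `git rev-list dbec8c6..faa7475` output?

Reachable from faa7475: {03fbbc1, 0425fc4, 25a93f1, 264c2ac, 3bc42c0, 580bdf1, 9ca4b67, a06a49e, dbec8c6, e6ba326, fa75ad2, faa7475}.
Reachable from dbec8c6: {dbec8c6}.
In faa7475's history but not dbec8c6's: {03fbbc1, 0425fc4, 25a93f1, 264c2ac, 3bc42c0, 580bdf1, 9ca4b67, a06a49e, e6ba326, fa75ad2, faa7475} — 11 commits.

11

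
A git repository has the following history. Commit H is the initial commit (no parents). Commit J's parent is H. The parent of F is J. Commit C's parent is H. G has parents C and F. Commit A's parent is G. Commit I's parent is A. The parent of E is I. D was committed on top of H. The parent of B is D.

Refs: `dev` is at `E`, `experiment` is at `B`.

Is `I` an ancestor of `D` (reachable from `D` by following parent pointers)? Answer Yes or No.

Ancestors of D: {D, H}.
I is not in that set, so it is not an ancestor of D.

No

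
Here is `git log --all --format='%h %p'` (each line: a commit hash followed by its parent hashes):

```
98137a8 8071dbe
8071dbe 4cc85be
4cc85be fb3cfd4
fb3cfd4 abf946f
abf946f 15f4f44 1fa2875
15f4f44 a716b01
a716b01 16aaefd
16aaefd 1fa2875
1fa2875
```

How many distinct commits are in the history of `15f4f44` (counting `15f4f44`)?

Walking parent pointers from 15f4f44: reachable set = {15f4f44, 16aaefd, 1fa2875, a716b01}.
That is 4 commits.

4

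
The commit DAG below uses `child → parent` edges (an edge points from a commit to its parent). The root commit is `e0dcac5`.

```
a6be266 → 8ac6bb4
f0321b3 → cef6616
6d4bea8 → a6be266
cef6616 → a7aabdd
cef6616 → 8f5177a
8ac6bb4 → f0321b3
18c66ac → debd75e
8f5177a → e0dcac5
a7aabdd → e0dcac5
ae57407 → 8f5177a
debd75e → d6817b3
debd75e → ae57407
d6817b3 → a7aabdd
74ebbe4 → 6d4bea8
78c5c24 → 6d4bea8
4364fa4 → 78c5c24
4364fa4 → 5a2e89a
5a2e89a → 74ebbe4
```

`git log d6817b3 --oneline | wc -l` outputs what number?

Walking parent pointers from d6817b3: reachable set = {a7aabdd, d6817b3, e0dcac5}.
That is 3 commits.

3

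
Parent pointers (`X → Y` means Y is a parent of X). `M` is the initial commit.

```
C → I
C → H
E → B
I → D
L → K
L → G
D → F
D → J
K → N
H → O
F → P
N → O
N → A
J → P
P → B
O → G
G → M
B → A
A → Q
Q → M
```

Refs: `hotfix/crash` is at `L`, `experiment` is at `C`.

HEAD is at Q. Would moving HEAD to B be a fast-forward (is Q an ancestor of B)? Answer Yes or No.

Yes

A fast-forward from Q to B is possible iff Q is an ancestor of B.
Ancestors of B: {A, B, M, Q}.
Q is among them, so fast-forward is possible.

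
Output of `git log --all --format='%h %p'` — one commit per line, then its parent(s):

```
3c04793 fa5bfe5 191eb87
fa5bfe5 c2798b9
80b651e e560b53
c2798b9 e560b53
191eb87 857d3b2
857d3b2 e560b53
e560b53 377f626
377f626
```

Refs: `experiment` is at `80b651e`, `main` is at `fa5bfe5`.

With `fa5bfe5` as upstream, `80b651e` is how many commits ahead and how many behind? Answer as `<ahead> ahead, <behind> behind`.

1 ahead, 2 behind

Reachable from 80b651e: {377f626, 80b651e, e560b53}.
Reachable from fa5bfe5: {377f626, c2798b9, e560b53, fa5bfe5}.
Only in 80b651e's history (ahead): {80b651e} — 1.
Only in fa5bfe5's history (behind): {c2798b9, fa5bfe5} — 2.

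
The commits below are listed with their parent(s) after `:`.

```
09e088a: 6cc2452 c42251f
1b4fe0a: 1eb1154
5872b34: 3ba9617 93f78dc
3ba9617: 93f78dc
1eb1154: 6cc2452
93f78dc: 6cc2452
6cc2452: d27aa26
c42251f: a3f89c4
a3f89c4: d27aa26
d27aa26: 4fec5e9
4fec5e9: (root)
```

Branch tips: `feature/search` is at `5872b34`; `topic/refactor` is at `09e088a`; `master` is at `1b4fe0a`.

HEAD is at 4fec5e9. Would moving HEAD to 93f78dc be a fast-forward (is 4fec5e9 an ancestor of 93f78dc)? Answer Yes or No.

Yes

A fast-forward from 4fec5e9 to 93f78dc is possible iff 4fec5e9 is an ancestor of 93f78dc.
Ancestors of 93f78dc: {4fec5e9, 6cc2452, 93f78dc, d27aa26}.
4fec5e9 is among them, so fast-forward is possible.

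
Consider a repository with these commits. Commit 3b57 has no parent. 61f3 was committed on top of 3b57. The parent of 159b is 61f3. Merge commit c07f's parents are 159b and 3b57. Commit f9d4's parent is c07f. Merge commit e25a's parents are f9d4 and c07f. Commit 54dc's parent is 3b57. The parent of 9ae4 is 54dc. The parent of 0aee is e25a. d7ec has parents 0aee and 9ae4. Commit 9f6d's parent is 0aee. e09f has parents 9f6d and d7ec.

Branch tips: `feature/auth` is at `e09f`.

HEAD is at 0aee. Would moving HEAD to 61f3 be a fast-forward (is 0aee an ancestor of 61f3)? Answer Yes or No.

A fast-forward from 0aee to 61f3 is possible iff 0aee is an ancestor of 61f3.
Ancestors of 61f3: {3b57, 61f3}.
0aee is not among them, so fast-forward is not possible.

No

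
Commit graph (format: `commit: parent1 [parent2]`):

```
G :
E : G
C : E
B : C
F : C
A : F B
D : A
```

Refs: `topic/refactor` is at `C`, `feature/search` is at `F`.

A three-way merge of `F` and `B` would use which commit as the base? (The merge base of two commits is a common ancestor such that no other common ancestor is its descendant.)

C

Ancestors of F: {C, E, F, G}.
Ancestors of B: {B, C, E, G}.
Common ancestors: {C, E, G}.
Among these, C is not an ancestor of any other common ancestor — it is the merge base.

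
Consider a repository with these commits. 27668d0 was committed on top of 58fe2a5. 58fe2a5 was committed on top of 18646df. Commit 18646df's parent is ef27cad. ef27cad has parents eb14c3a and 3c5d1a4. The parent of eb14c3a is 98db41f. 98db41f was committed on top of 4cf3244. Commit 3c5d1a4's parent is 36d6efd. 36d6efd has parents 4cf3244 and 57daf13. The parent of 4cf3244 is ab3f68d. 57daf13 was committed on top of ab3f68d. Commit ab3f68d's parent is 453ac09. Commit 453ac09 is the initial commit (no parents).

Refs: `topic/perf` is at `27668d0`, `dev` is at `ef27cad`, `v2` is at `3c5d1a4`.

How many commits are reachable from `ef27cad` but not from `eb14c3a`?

4

Reachable from ef27cad: {36d6efd, 3c5d1a4, 453ac09, 4cf3244, 57daf13, 98db41f, ab3f68d, eb14c3a, ef27cad}.
Reachable from eb14c3a: {453ac09, 4cf3244, 98db41f, ab3f68d, eb14c3a}.
In ef27cad's history but not eb14c3a's: {36d6efd, 3c5d1a4, 57daf13, ef27cad} — 4 commits.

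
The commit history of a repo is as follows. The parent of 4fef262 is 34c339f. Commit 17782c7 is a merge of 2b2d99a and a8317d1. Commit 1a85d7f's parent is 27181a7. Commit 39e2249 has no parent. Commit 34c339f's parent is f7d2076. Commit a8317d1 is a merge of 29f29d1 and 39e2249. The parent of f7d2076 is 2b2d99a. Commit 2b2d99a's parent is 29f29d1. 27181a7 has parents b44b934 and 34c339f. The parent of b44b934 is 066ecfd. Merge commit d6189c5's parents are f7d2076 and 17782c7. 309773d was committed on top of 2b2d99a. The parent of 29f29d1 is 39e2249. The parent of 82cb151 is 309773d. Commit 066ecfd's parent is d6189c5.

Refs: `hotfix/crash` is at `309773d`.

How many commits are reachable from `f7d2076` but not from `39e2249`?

3

Reachable from f7d2076: {29f29d1, 2b2d99a, 39e2249, f7d2076}.
Reachable from 39e2249: {39e2249}.
In f7d2076's history but not 39e2249's: {29f29d1, 2b2d99a, f7d2076} — 3 commits.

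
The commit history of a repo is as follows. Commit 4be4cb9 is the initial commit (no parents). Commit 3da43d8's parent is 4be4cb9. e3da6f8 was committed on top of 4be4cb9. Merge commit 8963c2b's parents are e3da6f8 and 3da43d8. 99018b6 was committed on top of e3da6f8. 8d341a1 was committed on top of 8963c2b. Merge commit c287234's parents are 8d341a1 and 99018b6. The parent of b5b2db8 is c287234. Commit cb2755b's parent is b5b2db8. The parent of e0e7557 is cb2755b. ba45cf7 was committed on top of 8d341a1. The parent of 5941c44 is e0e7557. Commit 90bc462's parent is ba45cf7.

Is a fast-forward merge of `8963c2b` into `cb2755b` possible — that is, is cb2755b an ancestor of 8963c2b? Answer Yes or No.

A fast-forward from cb2755b to 8963c2b is possible iff cb2755b is an ancestor of 8963c2b.
Ancestors of 8963c2b: {3da43d8, 4be4cb9, 8963c2b, e3da6f8}.
cb2755b is not among them, so fast-forward is not possible.

No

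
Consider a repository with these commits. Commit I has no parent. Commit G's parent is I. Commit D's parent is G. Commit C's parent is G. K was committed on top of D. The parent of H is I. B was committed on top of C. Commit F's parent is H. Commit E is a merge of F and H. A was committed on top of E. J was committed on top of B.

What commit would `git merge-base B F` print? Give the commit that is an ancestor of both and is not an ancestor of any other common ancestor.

Ancestors of B: {B, C, G, I}.
Ancestors of F: {F, H, I}.
Common ancestors: {I}.
The only common ancestor is I, so it is the merge base.

I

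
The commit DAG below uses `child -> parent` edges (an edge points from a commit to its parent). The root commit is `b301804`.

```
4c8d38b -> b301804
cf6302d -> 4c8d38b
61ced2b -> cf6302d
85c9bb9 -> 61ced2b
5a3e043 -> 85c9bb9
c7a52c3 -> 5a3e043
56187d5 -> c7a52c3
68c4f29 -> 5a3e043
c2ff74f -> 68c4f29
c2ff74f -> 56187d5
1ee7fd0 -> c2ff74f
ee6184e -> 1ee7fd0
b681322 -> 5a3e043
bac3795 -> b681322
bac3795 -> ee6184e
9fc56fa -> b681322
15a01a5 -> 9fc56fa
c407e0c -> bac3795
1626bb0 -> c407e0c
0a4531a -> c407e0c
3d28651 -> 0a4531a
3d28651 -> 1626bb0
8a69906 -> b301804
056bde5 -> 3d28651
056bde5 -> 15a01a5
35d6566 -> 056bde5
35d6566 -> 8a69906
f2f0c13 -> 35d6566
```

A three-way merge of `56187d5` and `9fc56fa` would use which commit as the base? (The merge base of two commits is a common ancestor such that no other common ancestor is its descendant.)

Ancestors of 56187d5: {4c8d38b, 56187d5, 5a3e043, 61ced2b, 85c9bb9, b301804, c7a52c3, cf6302d}.
Ancestors of 9fc56fa: {4c8d38b, 5a3e043, 61ced2b, 85c9bb9, 9fc56fa, b301804, b681322, cf6302d}.
Common ancestors: {4c8d38b, 5a3e043, 61ced2b, 85c9bb9, b301804, cf6302d}.
Among these, 5a3e043 is not an ancestor of any other common ancestor — it is the merge base.

5a3e043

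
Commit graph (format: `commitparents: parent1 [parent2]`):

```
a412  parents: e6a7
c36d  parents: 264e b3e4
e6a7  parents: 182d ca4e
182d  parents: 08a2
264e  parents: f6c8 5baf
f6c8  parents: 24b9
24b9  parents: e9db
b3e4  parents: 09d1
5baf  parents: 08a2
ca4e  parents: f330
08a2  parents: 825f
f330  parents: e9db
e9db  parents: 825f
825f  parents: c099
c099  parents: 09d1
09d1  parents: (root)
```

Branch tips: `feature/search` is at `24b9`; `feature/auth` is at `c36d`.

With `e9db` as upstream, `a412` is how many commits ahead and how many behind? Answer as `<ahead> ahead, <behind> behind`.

6 ahead, 0 behind

Reachable from a412: {08a2, 09d1, 182d, 825f, a412, c099, ca4e, e6a7, e9db, f330}.
Reachable from e9db: {09d1, 825f, c099, e9db}.
Only in a412's history (ahead): {08a2, 182d, a412, ca4e, e6a7, f330} — 6.
Only in e9db's history (behind): {} — 0.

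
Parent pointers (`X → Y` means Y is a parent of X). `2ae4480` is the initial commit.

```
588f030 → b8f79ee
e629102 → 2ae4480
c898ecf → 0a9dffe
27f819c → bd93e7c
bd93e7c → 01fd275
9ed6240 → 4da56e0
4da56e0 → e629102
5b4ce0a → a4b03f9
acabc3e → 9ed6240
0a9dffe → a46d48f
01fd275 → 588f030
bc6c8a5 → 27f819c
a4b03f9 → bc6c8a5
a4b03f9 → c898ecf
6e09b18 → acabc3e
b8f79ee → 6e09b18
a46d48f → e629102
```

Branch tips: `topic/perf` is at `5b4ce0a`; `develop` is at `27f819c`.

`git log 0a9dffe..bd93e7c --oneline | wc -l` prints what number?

8

Reachable from bd93e7c: {01fd275, 2ae4480, 4da56e0, 588f030, 6e09b18, 9ed6240, acabc3e, b8f79ee, bd93e7c, e629102}.
Reachable from 0a9dffe: {0a9dffe, 2ae4480, a46d48f, e629102}.
In bd93e7c's history but not 0a9dffe's: {01fd275, 4da56e0, 588f030, 6e09b18, 9ed6240, acabc3e, b8f79ee, bd93e7c} — 8 commits.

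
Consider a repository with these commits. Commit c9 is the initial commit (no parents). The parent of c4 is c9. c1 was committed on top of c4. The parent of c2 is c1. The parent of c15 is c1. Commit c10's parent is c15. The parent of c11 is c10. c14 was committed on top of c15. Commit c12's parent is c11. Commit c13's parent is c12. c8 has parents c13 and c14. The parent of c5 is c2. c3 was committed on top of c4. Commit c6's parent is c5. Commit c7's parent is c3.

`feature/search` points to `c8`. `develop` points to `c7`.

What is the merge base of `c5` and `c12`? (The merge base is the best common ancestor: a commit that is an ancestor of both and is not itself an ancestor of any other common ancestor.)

c1

Ancestors of c5: {c1, c2, c4, c5, c9}.
Ancestors of c12: {c1, c10, c11, c12, c15, c4, c9}.
Common ancestors: {c1, c4, c9}.
Among these, c1 is not an ancestor of any other common ancestor — it is the merge base.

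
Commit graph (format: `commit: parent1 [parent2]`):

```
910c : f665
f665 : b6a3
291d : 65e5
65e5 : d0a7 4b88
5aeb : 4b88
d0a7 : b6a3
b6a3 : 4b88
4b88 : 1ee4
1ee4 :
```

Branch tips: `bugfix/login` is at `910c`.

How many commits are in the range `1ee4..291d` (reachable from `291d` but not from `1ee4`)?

5

Reachable from 291d: {1ee4, 291d, 4b88, 65e5, b6a3, d0a7}.
Reachable from 1ee4: {1ee4}.
In 291d's history but not 1ee4's: {291d, 4b88, 65e5, b6a3, d0a7} — 5 commits.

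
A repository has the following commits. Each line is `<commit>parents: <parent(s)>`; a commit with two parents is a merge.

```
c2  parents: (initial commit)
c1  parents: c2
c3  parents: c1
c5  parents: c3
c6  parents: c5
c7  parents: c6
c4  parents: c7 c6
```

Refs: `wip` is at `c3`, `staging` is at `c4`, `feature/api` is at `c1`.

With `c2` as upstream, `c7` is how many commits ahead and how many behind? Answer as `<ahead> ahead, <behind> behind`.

Reachable from c7: {c1, c2, c3, c5, c6, c7}.
Reachable from c2: {c2}.
Only in c7's history (ahead): {c1, c3, c5, c6, c7} — 5.
Only in c2's history (behind): {} — 0.

5 ahead, 0 behind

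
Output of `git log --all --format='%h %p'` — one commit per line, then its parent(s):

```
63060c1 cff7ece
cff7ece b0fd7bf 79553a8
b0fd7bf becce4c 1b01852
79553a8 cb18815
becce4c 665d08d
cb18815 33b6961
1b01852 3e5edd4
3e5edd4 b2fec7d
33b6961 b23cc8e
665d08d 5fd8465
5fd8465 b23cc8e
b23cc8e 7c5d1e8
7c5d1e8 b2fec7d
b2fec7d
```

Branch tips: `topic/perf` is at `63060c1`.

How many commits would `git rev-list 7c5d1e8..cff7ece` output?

11

Reachable from cff7ece: {1b01852, 33b6961, 3e5edd4, 5fd8465, 665d08d, 79553a8, 7c5d1e8, b0fd7bf, b23cc8e, b2fec7d, becce4c, cb18815, cff7ece}.
Reachable from 7c5d1e8: {7c5d1e8, b2fec7d}.
In cff7ece's history but not 7c5d1e8's: {1b01852, 33b6961, 3e5edd4, 5fd8465, 665d08d, 79553a8, b0fd7bf, b23cc8e, becce4c, cb18815, cff7ece} — 11 commits.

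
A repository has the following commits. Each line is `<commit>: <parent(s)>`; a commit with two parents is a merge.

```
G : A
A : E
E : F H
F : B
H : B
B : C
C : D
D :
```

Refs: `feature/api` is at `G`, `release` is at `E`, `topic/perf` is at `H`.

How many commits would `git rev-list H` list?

Walking parent pointers from H: reachable set = {B, C, D, H}.
That is 4 commits.

4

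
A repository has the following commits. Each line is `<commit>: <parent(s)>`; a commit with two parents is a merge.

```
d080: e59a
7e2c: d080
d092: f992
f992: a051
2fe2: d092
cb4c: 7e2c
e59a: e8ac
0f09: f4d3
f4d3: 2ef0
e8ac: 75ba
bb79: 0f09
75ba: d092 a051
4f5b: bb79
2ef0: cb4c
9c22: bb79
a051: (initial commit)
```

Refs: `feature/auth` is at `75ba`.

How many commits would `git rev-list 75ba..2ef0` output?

6

Reachable from 2ef0: {2ef0, 75ba, 7e2c, a051, cb4c, d080, d092, e59a, e8ac, f992}.
Reachable from 75ba: {75ba, a051, d092, f992}.
In 2ef0's history but not 75ba's: {2ef0, 7e2c, cb4c, d080, e59a, e8ac} — 6 commits.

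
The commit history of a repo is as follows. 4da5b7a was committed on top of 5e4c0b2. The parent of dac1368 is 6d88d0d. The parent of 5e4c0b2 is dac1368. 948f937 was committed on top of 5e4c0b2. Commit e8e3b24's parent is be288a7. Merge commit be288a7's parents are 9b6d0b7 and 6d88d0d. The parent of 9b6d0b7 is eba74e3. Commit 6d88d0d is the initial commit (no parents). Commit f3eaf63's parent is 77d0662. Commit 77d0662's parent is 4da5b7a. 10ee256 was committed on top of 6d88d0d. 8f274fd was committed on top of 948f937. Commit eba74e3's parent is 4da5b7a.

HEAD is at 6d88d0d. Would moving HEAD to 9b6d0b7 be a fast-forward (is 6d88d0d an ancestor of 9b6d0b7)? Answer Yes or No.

Yes

A fast-forward from 6d88d0d to 9b6d0b7 is possible iff 6d88d0d is an ancestor of 9b6d0b7.
Ancestors of 9b6d0b7: {4da5b7a, 5e4c0b2, 6d88d0d, 9b6d0b7, dac1368, eba74e3}.
6d88d0d is among them, so fast-forward is possible.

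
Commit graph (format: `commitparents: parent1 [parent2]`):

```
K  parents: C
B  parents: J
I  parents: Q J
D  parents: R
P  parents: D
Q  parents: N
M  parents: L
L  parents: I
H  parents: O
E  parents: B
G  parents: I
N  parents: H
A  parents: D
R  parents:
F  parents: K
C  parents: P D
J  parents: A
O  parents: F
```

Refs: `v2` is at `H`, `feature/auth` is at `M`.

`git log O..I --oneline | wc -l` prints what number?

6

Reachable from I: {A, C, D, F, H, I, J, K, N, O, P, Q, R}.
Reachable from O: {C, D, F, K, O, P, R}.
In I's history but not O's: {A, H, I, J, N, Q} — 6 commits.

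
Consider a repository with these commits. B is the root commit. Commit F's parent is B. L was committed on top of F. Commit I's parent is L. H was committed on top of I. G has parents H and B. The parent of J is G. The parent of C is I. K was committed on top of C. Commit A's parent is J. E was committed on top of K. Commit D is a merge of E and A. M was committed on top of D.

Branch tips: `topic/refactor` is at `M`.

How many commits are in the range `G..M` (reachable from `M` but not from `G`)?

7

Reachable from M: {A, B, C, D, E, F, G, H, I, J, K, L, M}.
Reachable from G: {B, F, G, H, I, L}.
In M's history but not G's: {A, C, D, E, J, K, M} — 7 commits.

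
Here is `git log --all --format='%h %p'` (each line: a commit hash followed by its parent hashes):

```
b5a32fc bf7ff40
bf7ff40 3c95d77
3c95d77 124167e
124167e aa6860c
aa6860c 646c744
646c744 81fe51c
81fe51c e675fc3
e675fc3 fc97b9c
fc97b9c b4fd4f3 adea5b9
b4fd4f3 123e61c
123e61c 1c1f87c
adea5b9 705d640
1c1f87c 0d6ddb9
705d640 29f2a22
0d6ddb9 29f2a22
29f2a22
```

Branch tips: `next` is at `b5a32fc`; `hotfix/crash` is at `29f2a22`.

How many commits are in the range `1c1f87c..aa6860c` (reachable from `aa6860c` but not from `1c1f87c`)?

Reachable from aa6860c: {0d6ddb9, 123e61c, 1c1f87c, 29f2a22, 646c744, 705d640, 81fe51c, aa6860c, adea5b9, b4fd4f3, e675fc3, fc97b9c}.
Reachable from 1c1f87c: {0d6ddb9, 1c1f87c, 29f2a22}.
In aa6860c's history but not 1c1f87c's: {123e61c, 646c744, 705d640, 81fe51c, aa6860c, adea5b9, b4fd4f3, e675fc3, fc97b9c} — 9 commits.

9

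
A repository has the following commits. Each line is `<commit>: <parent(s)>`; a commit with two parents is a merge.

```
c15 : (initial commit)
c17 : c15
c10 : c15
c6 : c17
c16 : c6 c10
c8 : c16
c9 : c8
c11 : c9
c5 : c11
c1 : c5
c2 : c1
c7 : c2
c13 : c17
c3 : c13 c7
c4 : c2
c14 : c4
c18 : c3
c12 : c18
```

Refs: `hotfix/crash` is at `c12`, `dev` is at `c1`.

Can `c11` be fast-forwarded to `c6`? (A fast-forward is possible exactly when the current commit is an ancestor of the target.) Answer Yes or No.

No

A fast-forward from c11 to c6 is possible iff c11 is an ancestor of c6.
Ancestors of c6: {c15, c17, c6}.
c11 is not among them, so fast-forward is not possible.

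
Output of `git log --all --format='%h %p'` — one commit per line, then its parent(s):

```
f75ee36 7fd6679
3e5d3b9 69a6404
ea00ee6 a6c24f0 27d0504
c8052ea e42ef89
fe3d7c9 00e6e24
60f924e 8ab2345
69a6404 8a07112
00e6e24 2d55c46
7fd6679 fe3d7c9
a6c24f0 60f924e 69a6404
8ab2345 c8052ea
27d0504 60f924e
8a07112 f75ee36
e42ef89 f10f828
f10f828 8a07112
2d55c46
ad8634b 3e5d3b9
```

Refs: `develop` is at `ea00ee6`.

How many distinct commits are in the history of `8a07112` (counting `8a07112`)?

6

Walking parent pointers from 8a07112: reachable set = {00e6e24, 2d55c46, 7fd6679, 8a07112, f75ee36, fe3d7c9}.
That is 6 commits.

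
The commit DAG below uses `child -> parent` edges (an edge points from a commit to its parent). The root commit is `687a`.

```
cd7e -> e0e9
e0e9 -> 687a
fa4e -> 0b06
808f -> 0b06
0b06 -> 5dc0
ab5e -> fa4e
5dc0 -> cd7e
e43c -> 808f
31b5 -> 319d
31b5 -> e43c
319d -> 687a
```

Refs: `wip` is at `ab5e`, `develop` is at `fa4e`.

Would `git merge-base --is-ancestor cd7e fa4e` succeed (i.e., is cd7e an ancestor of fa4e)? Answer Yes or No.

Yes

Ancestors of fa4e (commits reachable by following parents): {0b06, 5dc0, 687a, cd7e, e0e9, fa4e}.
cd7e is in that set, so it is an ancestor of fa4e.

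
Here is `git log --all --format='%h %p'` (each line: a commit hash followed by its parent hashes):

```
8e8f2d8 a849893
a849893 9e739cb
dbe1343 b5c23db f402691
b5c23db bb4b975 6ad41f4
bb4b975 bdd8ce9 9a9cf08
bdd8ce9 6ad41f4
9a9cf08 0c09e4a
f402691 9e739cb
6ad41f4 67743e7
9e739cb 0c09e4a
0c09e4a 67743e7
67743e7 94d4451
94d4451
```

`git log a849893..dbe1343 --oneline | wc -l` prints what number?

7

Reachable from dbe1343: {0c09e4a, 67743e7, 6ad41f4, 94d4451, 9a9cf08, 9e739cb, b5c23db, bb4b975, bdd8ce9, dbe1343, f402691}.
Reachable from a849893: {0c09e4a, 67743e7, 94d4451, 9e739cb, a849893}.
In dbe1343's history but not a849893's: {6ad41f4, 9a9cf08, b5c23db, bb4b975, bdd8ce9, dbe1343, f402691} — 7 commits.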